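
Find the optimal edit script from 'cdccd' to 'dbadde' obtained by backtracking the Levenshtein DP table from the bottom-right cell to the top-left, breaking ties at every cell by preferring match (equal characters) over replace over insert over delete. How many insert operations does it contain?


Edit distance = 5. Backtracking from cell (5, 6) with preference match > replace > insert > delete,
then listing the resulting alignment 'cdccd' -> 'dbadde' left to right:
  Step 1: replace c->d
  Step 2: replace d->b
  Step 3: replace c->a
  Step 4: replace c->d
  Step 5: keep 'd'
  Step 6: insert 'e' [insertion #1]
Total insertions: 1

1


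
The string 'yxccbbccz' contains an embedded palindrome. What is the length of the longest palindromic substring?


Scanning 'yxccbbccz' for palindromic substrings.
Substring at positions 2-7: 'ccbbcc'.
Check: reverse('ccbbcc') = 'ccbbcc' -> palindrome confirmed.
Neighbouring characters ('x' / 'z') break symmetry, so it cannot extend further.
No longer palindromic substring exists; longest length = 6

6


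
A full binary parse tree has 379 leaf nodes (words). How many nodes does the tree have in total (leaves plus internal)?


Leaf nodes (terminals): 379
Internal nodes = n - 1 = 379 - 1 = 378
Total = leaves + internal = 379 + 378 = 757

757


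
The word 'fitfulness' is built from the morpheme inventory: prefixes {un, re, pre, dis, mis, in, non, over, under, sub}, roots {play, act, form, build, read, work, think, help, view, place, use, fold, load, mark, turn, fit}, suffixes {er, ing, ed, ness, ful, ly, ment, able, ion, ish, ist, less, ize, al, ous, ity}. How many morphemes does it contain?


Segmenting 'fitfulness' against the inventory:
  'fit' -> root (morpheme 1)
  'ful' -> suffix (morpheme 2)
  'ness' -> suffix (morpheme 3)
Total morphemes: 3

3


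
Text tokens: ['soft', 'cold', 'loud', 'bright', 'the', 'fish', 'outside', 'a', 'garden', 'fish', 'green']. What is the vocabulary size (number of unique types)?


Listing all tokens and tracking unique types:
  Token 1: 'soft' -> NEW (unique so far: 1)
  Token 2: 'cold' -> NEW (unique so far: 2)
  Token 3: 'loud' -> NEW (unique so far: 3)
  Token 4: 'bright' -> NEW (unique so far: 4)
  Token 5: 'the' -> NEW (unique so far: 5)
  Token 6: 'fish' -> NEW (unique so far: 6)
  Token 7: 'outside' -> NEW (unique so far: 7)
  Token 8: 'a' -> NEW (unique so far: 8)
  Token 9: 'garden' -> NEW (unique so far: 9)
  Token 10: 'fish' -> duplicate (unique so far: 9)
  Token 11: 'green' -> NEW (unique so far: 10)
Unique types: ('a', 'bright', 'cold', 'fish', 'garden', 'green', 'loud', 'outside', 'soft', 'the')
Vocabulary size: 10

10


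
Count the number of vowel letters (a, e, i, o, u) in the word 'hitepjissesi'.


Scanning each character of 'hitepjissesi':
  Position 1: 'h' -> consonant (running count: 0)
  Position 2: 'i' -> vowel (running count: 1)
  Position 3: 't' -> consonant (running count: 1)
  Position 4: 'e' -> vowel (running count: 2)
  Position 5: 'p' -> consonant (running count: 2)
  Position 6: 'j' -> consonant (running count: 2)
  Position 7: 'i' -> vowel (running count: 3)
  Position 8: 's' -> consonant (running count: 3)
  Position 9: 's' -> consonant (running count: 3)
  Position 10: 'e' -> vowel (running count: 4)
  Position 11: 's' -> consonant (running count: 4)
  Position 12: 'i' -> vowel (running count: 5)
Total vowels: 5

5


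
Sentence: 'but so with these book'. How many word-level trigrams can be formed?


Word trigrams from [5] words:
  Trigram 1: (but so with)
  Trigram 2: (so with these)
  Trigram 3: (with these book)
Total word trigrams: 5 - 2 = 3

3


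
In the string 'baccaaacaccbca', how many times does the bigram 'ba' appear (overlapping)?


Scanning 'baccaaacaccbca' for bigram 'ba':
  Position 0: 'ba' -> MATCH
  Position 1: 'ac' -> no
  Position 2: 'cc' -> no
  Position 3: 'ca' -> no
  Position 4: 'aa' -> no
  Position 5: 'aa' -> no
  Position 6: 'ac' -> no
  Position 7: 'ca' -> no
  Position 8: 'ac' -> no
  Position 9: 'cc' -> no
  Position 10: 'cb' -> no
  Position 11: 'bc' -> no
  Position 12: 'ca' -> no
Total matches: 1

1


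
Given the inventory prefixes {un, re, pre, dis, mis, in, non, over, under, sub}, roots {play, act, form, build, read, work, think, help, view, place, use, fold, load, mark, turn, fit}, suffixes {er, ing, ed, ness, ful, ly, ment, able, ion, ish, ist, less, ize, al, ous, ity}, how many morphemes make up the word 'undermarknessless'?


Segmenting 'undermarknessless' against the inventory:
  'under' -> prefix (morpheme 1)
  'mark' -> root (morpheme 2)
  'ness' -> suffix (morpheme 3)
  'less' -> suffix (morpheme 4)
Total morphemes: 4

4


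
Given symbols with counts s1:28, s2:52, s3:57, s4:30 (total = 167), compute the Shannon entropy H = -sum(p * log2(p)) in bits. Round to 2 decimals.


Computing entropy H = -sum(p_i * log2(p_i)):
  s1: p = 28/167 = 0.1677, -p*log2(p) = 0.4320
  s2: p = 52/167 = 0.3114, -p*log2(p) = 0.5241
  s3: p = 57/167 = 0.3413, -p*log2(p) = 0.5293
  s4: p = 30/167 = 0.1796, -p*log2(p) = 0.4449
H = sum of terms = 1.9303
Rounded to 2 decimals: 1.93

1.93


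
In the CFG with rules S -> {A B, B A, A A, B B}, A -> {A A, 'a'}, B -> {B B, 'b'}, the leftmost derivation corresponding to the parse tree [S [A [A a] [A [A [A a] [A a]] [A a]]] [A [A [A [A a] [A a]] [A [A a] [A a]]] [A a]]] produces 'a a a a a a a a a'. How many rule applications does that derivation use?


Every bracketed nonterminal node [X ...] in the tree is produced by exactly one rule application.
Reading the tree off as a leftmost derivation:
  Step 1: S  =>  A A   (applied S -> A A)
  Step 2: A A  =>  A A A   (applied A -> A A)
  Step 3: A A A  =>  a A A   (applied A -> a)
  Step 4: a A A  =>  a A A A   (applied A -> A A)
  Step 5: a A A A  =>  a A A A A   (applied A -> A A)
  Step 6: a A A A A  =>  a a A A A   (applied A -> a)
  Step 7: a a A A A  =>  a a a A A   (applied A -> a)
  Step 8: a a a A A  =>  a a a a A   (applied A -> a)
  Step 9: a a a a A  =>  a a a a A A   (applied A -> A A)
  Step 10: a a a a A A  =>  a a a a A A A   (applied A -> A A)
  Step 11: a a a a A A A  =>  a a a a A A A A   (applied A -> A A)
  Step 12: a a a a A A A A  =>  a a a a a A A A   (applied A -> a)
  Step 13: a a a a a A A A  =>  a a a a a a A A   (applied A -> a)
  Step 14: a a a a a a A A  =>  a a a a a a A A A   (applied A -> A A)
  Step 15: a a a a a a A A A  =>  a a a a a a a A A   (applied A -> a)
  Step 16: a a a a a a a A A  =>  a a a a a a a a A   (applied A -> a)
  Step 17: a a a a a a a a A  =>  a a a a a a a a a   (applied A -> a)
Final yield: a a a a a a a a a
Total rewrite steps: 17

17


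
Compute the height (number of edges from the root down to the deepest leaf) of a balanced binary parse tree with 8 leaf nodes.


In a balanced binary tree with n leaves the deepest leaf is ceil(log2(n)) edges below the root.
log2(8) = 3.0000
ceil(3.0000) = 3
height (edges) = 3

3


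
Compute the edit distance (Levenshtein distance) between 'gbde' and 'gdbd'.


Building DP table for s1='gbde' (len 4) and s2='gdbd' (len 4):
       g  d  b  d
    0  1  2  3  4
  g 1  0  1  2  3
  b 2  1  1  1  2
  d 3  2  1  2  1
  e 4  3  2  2  2
Edit distance = dp[4][4] = 2

2


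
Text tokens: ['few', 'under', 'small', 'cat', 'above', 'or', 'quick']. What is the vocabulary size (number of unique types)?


Listing all tokens and tracking unique types:
  Token 1: 'few' -> NEW (unique so far: 1)
  Token 2: 'under' -> NEW (unique so far: 2)
  Token 3: 'small' -> NEW (unique so far: 3)
  Token 4: 'cat' -> NEW (unique so far: 4)
  Token 5: 'above' -> NEW (unique so far: 5)
  Token 6: 'or' -> NEW (unique so far: 6)
  Token 7: 'quick' -> NEW (unique so far: 7)
Unique types: ('above', 'cat', 'few', 'or', 'quick', 'small', 'under')
Vocabulary size: 7

7


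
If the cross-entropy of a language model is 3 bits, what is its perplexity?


Perplexity formula: PP = 2^H
H = 3
PP = 2^3
Steps: 2^1 = 2, 2^2 = 4, 2^3 = 8
PP = 8

8


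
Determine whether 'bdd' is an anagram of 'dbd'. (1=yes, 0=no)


Sort characters of 'bdd': 'bdd'
Sort characters of 'dbd': 'bdd'
Sorted forms match -> they ARE anagrams
Result: 1

1


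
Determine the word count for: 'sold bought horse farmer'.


Counting words by splitting on spaces:
  Word 1: 'sold'
  Word 2: 'bought'
  Word 3: 'horse'
  Word 4: 'farmer'
Total words: 4

4


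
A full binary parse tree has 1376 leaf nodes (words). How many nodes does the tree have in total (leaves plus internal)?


Leaf nodes (terminals): 1376
Internal nodes = n - 1 = 1376 - 1 = 1375
Total = leaves + internal = 1376 + 1375 = 2751

2751


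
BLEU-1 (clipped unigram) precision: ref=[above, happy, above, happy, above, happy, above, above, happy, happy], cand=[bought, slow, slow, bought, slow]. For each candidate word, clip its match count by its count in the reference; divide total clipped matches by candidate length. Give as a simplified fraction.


Reference word counts: {'above': 5, 'happy': 5}
Checking each candidate word (with clipping):
  'bought' -> not in reference -> no match (matches: 0)
  'slow' -> not in reference -> no match (matches: 0)
  'slow' -> not in reference -> no match (matches: 0)
  'bought' -> not in reference -> no match (matches: 0)
  'slow' -> not in reference -> no match (matches: 0)
Clipped matches: 0, Candidate length: 5
Precision = 0/5 = 0

0


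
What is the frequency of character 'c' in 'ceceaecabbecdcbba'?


Scanning 'ceceaecabbecdcbba' for 'c':
  Position 0: 'c' -> MATCH (count: 1)
  Position 2: 'c' -> MATCH (count: 2)
  Position 6: 'c' -> MATCH (count: 3)
  Position 11: 'c' -> MATCH (count: 4)
  Position 13: 'c' -> MATCH (count: 5)
Total occurrences of 'c': 5

5


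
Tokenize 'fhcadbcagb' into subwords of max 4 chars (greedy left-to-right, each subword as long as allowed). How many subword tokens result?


'fhcadbcagb' has 10 characters.
Chunking with max size 4:
  Chunk 1: 'fhca' (positions 0-3)
  Chunk 2: 'dbca' (positions 4-7)
  Chunk 3: 'gb' (positions 8-9)
Total chunks: ceil(10 / 4) = 3

3


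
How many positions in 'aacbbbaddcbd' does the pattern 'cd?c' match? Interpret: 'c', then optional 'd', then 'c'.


Pattern: cd?c means 'c', then optional 'd', then 'c'.
Scanning 'aacbbbaddcbd' position-by-position:
  Pos 0: window 'aac' -> no
  Pos 1: window 'acb' -> no
  Pos 2: window 'cbb' -> no
  Pos 3: window 'bbb' -> no
  Pos 4: window 'bba' -> no
  Pos 5: window 'bad' -> no
  Pos 6: window 'add' -> no
  Pos 7: window 'ddc' -> no
  Pos 8: window 'dcb' -> no
  Pos 9: window 'cbd' -> no
  Pos 10: window 'bd' -> no
  Pos 11: window 'd' -> no
Total matches: 0

0


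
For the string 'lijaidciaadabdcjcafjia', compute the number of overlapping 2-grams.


String 'lijaidciaadabdcjcafjia' has length L = 22.
Number of overlapping n-grams = L - n + 1
Substituting: 22 - 2 + 1 = 21

21


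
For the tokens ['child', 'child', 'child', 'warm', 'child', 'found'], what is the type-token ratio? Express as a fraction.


Tokens: 6
Unique types: ('child', 'found', 'warm') = 3
TTR = 3/6
Simplify: divide both by 3 -> 1/2
TTR = 1/2

1/2


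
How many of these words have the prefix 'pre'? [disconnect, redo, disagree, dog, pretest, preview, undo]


Checking each word for prefix 'pre':
  'disconnect' -> no (count: 0)
  'redo' -> no (count: 0)
  'disagree' -> no (count: 0)
  'dog' -> no (count: 0)
  'pretest' -> YES, starts with 'pre' (count: 1)
  'preview' -> YES, starts with 'pre' (count: 2)
  'undo' -> no (count: 2)
Total with prefix 'pre': 2

2


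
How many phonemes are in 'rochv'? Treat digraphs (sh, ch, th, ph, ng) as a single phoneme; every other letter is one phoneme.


Parsing 'rochv' greedily, digraphs first:
  'r' -> consonant phoneme (phonemes so far: 1)
  'o' -> vowel phoneme (phonemes so far: 2)
  'ch' -> digraph (1 consonant phoneme) (phonemes so far: 3)
  'v' -> consonant phoneme (phonemes so far: 4)
Total phonemes: 4

4


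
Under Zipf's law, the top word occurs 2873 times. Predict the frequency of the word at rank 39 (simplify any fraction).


Zipf's law: freq(rank) = f1 / rank
f1 = 2873, rank = 39
freq = 2873 / 39
GCD(2873, 39) = 13
Simplified: 221/3

221/3


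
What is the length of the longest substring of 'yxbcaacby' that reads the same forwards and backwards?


Scanning 'yxbcaacby' for palindromic substrings.
Substring at positions 2-7: 'bcaacb'.
Check: reverse('bcaacb') = 'bcaacb' -> palindrome confirmed.
Neighbouring characters ('x' / 'y') break symmetry, so it cannot extend further.
No longer palindromic substring exists; longest length = 6

6


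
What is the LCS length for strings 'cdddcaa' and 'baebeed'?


DP table for LCS of 'cdddcaa' and 'baebeed':
       b  a  e  b  e  e  d
    0  0  0  0  0  0  0  0
  c 0  0  0  0  0  0  0  0
  d 0  0  0  0  0  0  0  1
  d 0  0  0  0  0  0  0  1
  d 0  0  0  0  0  0  0  1
  c 0  0  0  0  0  0  0  1
  a 0  0  1  1  1  1  1  1
  a 0  0  1  1  1  1  1  1
LCS: 'd'
LCS length = 1

1


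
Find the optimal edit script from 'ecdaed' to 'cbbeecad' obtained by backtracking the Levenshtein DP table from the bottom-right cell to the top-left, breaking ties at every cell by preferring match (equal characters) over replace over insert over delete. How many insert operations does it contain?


Edit distance = 6. Backtracking from cell (6, 8) with preference match > replace > insert > delete,
then listing the resulting alignment 'ecdaed' -> 'cbbeecad' left to right:
  Step 1: replace e->c
  Step 2: replace c->b
  Step 3: replace d->b
  Step 4: replace a->e
  Step 5: keep 'e'
  Step 6: insert 'c' [insertion #1]
  Step 7: insert 'a' [insertion #2]
  Step 8: keep 'd'
Total insertions: 2

2


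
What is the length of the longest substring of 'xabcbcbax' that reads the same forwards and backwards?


Scanning 'xabcbcbax' for palindromic substrings.
Substring at positions 0-8: 'xabcbcbax'.
Check: reverse('xabcbcbax') = 'xabcbcbax' -> palindrome confirmed.
No longer palindromic substring exists; longest length = 9

9


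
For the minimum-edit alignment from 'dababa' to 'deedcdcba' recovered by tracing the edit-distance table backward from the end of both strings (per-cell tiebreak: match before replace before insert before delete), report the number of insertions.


Edit distance = 6. Backtracking from cell (6, 9) with preference match > replace > insert > delete,
then listing the resulting alignment 'dababa' -> 'deedcdcba' left to right:
  Step 1: insert 'd' [insertion #1]
  Step 2: insert 'e' [insertion #2]
  Step 3: insert 'e' [insertion #3]
  Step 4: keep 'd'
  Step 5: replace a->c
  Step 6: replace b->d
  Step 7: replace a->c
  Step 8: keep 'b'
  Step 9: keep 'a'
Total insertions: 3

3


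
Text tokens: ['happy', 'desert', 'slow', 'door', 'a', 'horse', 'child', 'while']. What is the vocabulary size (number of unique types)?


Listing all tokens and tracking unique types:
  Token 1: 'happy' -> NEW (unique so far: 1)
  Token 2: 'desert' -> NEW (unique so far: 2)
  Token 3: 'slow' -> NEW (unique so far: 3)
  Token 4: 'door' -> NEW (unique so far: 4)
  Token 5: 'a' -> NEW (unique so far: 5)
  Token 6: 'horse' -> NEW (unique so far: 6)
  Token 7: 'child' -> NEW (unique so far: 7)
  Token 8: 'while' -> NEW (unique so far: 8)
Unique types: ('a', 'child', 'desert', 'door', 'happy', 'horse', 'slow', 'while')
Vocabulary size: 8

8


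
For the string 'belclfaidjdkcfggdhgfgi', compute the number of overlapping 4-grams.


String 'belclfaidjdkcfggdhgfgi' has length L = 22.
Number of overlapping n-grams = L - n + 1
Substituting: 22 - 4 + 1 = 19

19


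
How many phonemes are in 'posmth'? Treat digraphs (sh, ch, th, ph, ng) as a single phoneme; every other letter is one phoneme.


Parsing 'posmth' greedily, digraphs first:
  'p' -> consonant phoneme (phonemes so far: 1)
  'o' -> vowel phoneme (phonemes so far: 2)
  's' -> consonant phoneme (phonemes so far: 3)
  'm' -> consonant phoneme (phonemes so far: 4)
  'th' -> digraph (1 consonant phoneme) (phonemes so far: 5)
Total phonemes: 5

5


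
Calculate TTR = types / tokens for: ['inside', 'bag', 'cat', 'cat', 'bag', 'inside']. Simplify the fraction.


Tokens: 6
Unique types: ('bag', 'cat', 'inside') = 3
TTR = 3/6
Simplify: divide both by 3 -> 1/2
TTR = 1/2

1/2


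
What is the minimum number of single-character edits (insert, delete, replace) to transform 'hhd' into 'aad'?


Building DP table for s1='hhd' (len 3) and s2='aad' (len 3):
       a  a  d
    0  1  2  3
  h 1  1  2  3
  h 2  2  2  3
  d 3  3  3  2
Edit distance = dp[3][3] = 2

2


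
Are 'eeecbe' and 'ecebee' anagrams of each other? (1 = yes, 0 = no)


Sort characters of 'eeecbe': 'bceeee'
Sort characters of 'ecebee': 'bceeee'
Sorted forms match -> they ARE anagrams
Result: 1

1


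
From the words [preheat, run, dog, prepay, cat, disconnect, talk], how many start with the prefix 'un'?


Checking each word for prefix 'un':
  'preheat' -> no (count: 0)
  'run' -> no (count: 0)
  'dog' -> no (count: 0)
  'prepay' -> no (count: 0)
  'cat' -> no (count: 0)
  'disconnect' -> no (count: 0)
  'talk' -> no (count: 0)
Total with prefix 'un': 0

0


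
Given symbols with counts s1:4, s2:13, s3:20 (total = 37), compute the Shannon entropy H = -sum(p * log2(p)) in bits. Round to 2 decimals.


Computing entropy H = -sum(p_i * log2(p_i)):
  s1: p = 4/37 = 0.1081, -p*log2(p) = 0.3470
  s2: p = 13/37 = 0.3514, -p*log2(p) = 0.5302
  s3: p = 20/37 = 0.5405, -p*log2(p) = 0.4797
H = sum of terms = 1.3569
Rounded to 2 decimals: 1.36

1.36


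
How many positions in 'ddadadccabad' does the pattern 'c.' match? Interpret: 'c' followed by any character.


Pattern: c. means 'c' followed by any character.
Scanning 'ddadadccabad' position-by-position:
  Pos 0: window 'dd' -> no
  Pos 1: window 'da' -> no
  Pos 2: window 'ad' -> no
  Pos 3: window 'da' -> no
  Pos 4: window 'ad' -> no
  Pos 5: window 'dc' -> no
  Pos 6: window 'cc' -> MATCH
  Pos 7: window 'ca' -> MATCH
  Pos 8: window 'ab' -> no
  Pos 9: window 'ba' -> no
  Pos 10: window 'ad' -> no
  Pos 11: window 'd' -> no
Total matches: 2

2


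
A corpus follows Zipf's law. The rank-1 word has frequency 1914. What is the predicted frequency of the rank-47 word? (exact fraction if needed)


Zipf's law: freq(rank) = f1 / rank
f1 = 1914, rank = 47
freq = 1914 / 47
GCD(1914, 47) = 1
Simplified: 1914/47

1914/47


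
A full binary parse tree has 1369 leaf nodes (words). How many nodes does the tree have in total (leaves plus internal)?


Leaf nodes (terminals): 1369
Internal nodes = n - 1 = 1369 - 1 = 1368
Total = leaves + internal = 1369 + 1368 = 2737

2737


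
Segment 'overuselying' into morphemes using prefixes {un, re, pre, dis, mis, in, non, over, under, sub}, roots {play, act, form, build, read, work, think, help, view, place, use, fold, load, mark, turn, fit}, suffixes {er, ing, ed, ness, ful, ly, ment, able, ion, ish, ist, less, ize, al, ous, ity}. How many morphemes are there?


Segmenting 'overuselying' against the inventory:
  'over' -> prefix (morpheme 1)
  'use' -> root (morpheme 2)
  'ly' -> suffix (morpheme 3)
  'ing' -> suffix (morpheme 4)
Total morphemes: 4

4


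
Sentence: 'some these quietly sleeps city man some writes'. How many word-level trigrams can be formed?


Word trigrams from [8] words:
  Trigram 1: (some these quietly)
  Trigram 2: (these quietly sleeps)
  Trigram 3: (quietly sleeps city)
  Trigram 4: (sleeps city man)
  Trigram 5: (city man some)
  Trigram 6: (man some writes)
Total word trigrams: 8 - 2 = 6

6


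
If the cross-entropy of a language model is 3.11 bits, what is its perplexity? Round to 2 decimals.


Perplexity formula: PP = 2^H
H = 3.11
PP = 2^3.11
Decompose: 2^3.11 = 2^3 * 2^0.11
2^3 = 8, 2^0.11 ~ 1.0792282
PP ~ 8 * 1.0792282 = 8.6338256
Rounded to 2 decimals: 8.63

8.63


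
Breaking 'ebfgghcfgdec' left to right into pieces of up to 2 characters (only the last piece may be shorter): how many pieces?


'ebfgghcfgdec' has 12 characters.
Chunking with max size 2:
  Chunk 1: 'eb' (positions 0-1)
  Chunk 2: 'fg' (positions 2-3)
  Chunk 3: 'gh' (positions 4-5)
  Chunk 4: 'cf' (positions 6-7)
  Chunk 5: 'gd' (positions 8-9)
  Chunk 6: 'ec' (positions 10-11)
Total chunks: ceil(12 / 2) = 6

6


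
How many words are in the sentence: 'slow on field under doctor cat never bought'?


Counting words by splitting on spaces:
  Word 1: 'slow'
  Word 2: 'on'
  Word 3: 'field'
  Word 4: 'under'
  Word 5: 'doctor'
  Word 6: 'cat'
  Word 7: 'never'
  Word 8: 'bought'
Total words: 8

8


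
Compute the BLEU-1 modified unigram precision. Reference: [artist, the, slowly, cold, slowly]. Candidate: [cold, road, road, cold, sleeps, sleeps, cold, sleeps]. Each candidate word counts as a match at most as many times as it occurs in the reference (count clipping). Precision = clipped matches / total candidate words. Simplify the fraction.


Reference word counts: {'artist': 1, 'cold': 1, 'slowly': 2, 'the': 1}
Checking each candidate word (with clipping):
  'cold' -> in reference (ref count 1, used 1/1) -> match (matches: 1)
  'road' -> not in reference -> no match (matches: 1)
  'road' -> not in reference -> no match (matches: 1)
  'cold' -> ref count 1 already used up (1/1) -> clipped, no match (matches: 1)
  'sleeps' -> not in reference -> no match (matches: 1)
  'sleeps' -> not in reference -> no match (matches: 1)
  'cold' -> ref count 1 already used up (1/1) -> clipped, no match (matches: 1)
  'sleeps' -> not in reference -> no match (matches: 1)
Clipped matches: 1, Candidate length: 8
Precision = 1/8

1/8


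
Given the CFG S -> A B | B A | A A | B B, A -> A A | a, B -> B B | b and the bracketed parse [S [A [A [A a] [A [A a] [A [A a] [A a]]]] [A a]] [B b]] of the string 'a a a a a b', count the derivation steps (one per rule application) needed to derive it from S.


Every bracketed nonterminal node [X ...] in the tree is produced by exactly one rule application.
Reading the tree off as a leftmost derivation:
  Step 1: S  =>  A B   (applied S -> A B)
  Step 2: A B  =>  A A B   (applied A -> A A)
  Step 3: A A B  =>  A A A B   (applied A -> A A)
  Step 4: A A A B  =>  a A A B   (applied A -> a)
  Step 5: a A A B  =>  a A A A B   (applied A -> A A)
  Step 6: a A A A B  =>  a a A A B   (applied A -> a)
  Step 7: a a A A B  =>  a a A A A B   (applied A -> A A)
  Step 8: a a A A A B  =>  a a a A A B   (applied A -> a)
  Step 9: a a a A A B  =>  a a a a A B   (applied A -> a)
  Step 10: a a a a A B  =>  a a a a a B   (applied A -> a)
  Step 11: a a a a a B  =>  a a a a a b   (applied B -> b)
Final yield: a a a a a b
Total rewrite steps: 11

11


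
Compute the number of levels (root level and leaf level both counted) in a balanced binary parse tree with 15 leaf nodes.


In a balanced binary tree with n leaves the deepest leaf is ceil(log2(n)) edges below the root,
so counting node levels inclusive of root and leaves gives ceil(log2(n)) + 1 levels.
log2(15) = 3.9069
ceil(3.9069) = 4
levels = 4 + 1 = 5

5


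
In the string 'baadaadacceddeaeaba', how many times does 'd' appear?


Scanning 'baadaadacceddeaeaba' for 'd':
  Position 3: 'd' -> MATCH (count: 1)
  Position 6: 'd' -> MATCH (count: 2)
  Position 11: 'd' -> MATCH (count: 3)
  Position 12: 'd' -> MATCH (count: 4)
Total occurrences of 'd': 4

4


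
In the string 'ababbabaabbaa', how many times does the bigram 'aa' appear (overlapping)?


Scanning 'ababbabaabbaa' for bigram 'aa':
  Position 0: 'ab' -> no
  Position 1: 'ba' -> no
  Position 2: 'ab' -> no
  Position 3: 'bb' -> no
  Position 4: 'ba' -> no
  Position 5: 'ab' -> no
  Position 6: 'ba' -> no
  Position 7: 'aa' -> MATCH
  Position 8: 'ab' -> no
  Position 9: 'bb' -> no
  Position 10: 'ba' -> no
  Position 11: 'aa' -> MATCH
Total matches: 2

2


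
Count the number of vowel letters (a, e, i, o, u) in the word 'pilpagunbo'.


Scanning each character of 'pilpagunbo':
  Position 1: 'p' -> consonant (running count: 0)
  Position 2: 'i' -> vowel (running count: 1)
  Position 3: 'l' -> consonant (running count: 1)
  Position 4: 'p' -> consonant (running count: 1)
  Position 5: 'a' -> vowel (running count: 2)
  Position 6: 'g' -> consonant (running count: 2)
  Position 7: 'u' -> vowel (running count: 3)
  Position 8: 'n' -> consonant (running count: 3)
  Position 9: 'b' -> consonant (running count: 3)
  Position 10: 'o' -> vowel (running count: 4)
Total vowels: 4

4


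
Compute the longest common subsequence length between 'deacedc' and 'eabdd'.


DP table for LCS of 'deacedc' and 'eabdd':
       e  a  b  d  d
    0  0  0  0  0  0
  d 0  0  0  0  1  1
  e 0  1  1  1  1  1
  a 0  1  2  2  2  2
  c 0  1  2  2  2  2
  e 0  1  2  2  2  2
  d 0  1  2  2  3  3
  c 0  1  2  2  3  3
LCS: 'ead'
LCS length = 3

3


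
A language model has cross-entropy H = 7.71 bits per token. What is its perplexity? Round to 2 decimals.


Perplexity formula: PP = 2^H
H = 7.71
PP = 2^7.71
Decompose: 2^7.71 = 2^7 * 2^0.71
2^7 = 128, 2^0.71 ~ 1.6358041
PP ~ 128 * 1.6358041 = 209.3829248
Rounded to 2 decimals: 209.38

209.38


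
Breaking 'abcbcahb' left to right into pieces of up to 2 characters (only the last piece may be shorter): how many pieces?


'abcbcahb' has 8 characters.
Chunking with max size 2:
  Chunk 1: 'ab' (positions 0-1)
  Chunk 2: 'cb' (positions 2-3)
  Chunk 3: 'ca' (positions 4-5)
  Chunk 4: 'hb' (positions 6-7)
Total chunks: ceil(8 / 2) = 4

4


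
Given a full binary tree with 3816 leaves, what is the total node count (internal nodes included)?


Leaf nodes (terminals): 3816
Internal nodes = n - 1 = 3816 - 1 = 3815
Total = leaves + internal = 3816 + 3815 = 7631

7631


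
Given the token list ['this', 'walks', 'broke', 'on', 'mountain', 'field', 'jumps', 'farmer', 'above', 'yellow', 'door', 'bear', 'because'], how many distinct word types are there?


Listing all tokens and tracking unique types:
  Token 1: 'this' -> NEW (unique so far: 1)
  Token 2: 'walks' -> NEW (unique so far: 2)
  Token 3: 'broke' -> NEW (unique so far: 3)
  Token 4: 'on' -> NEW (unique so far: 4)
  Token 5: 'mountain' -> NEW (unique so far: 5)
  Token 6: 'field' -> NEW (unique so far: 6)
  Token 7: 'jumps' -> NEW (unique so far: 7)
  Token 8: 'farmer' -> NEW (unique so far: 8)
  Token 9: 'above' -> NEW (unique so far: 9)
  Token 10: 'yellow' -> NEW (unique so far: 10)
  Token 11: 'door' -> NEW (unique so far: 11)
  Token 12: 'bear' -> NEW (unique so far: 12)
  Token 13: 'because' -> NEW (unique so far: 13)
Unique types: ('above', 'bear', 'because', 'broke', 'door', 'farmer', 'field', 'jumps', 'mountain', 'on', 'this', 'walks', 'yellow')
Vocabulary size: 13

13


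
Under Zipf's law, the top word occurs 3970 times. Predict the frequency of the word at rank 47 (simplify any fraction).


Zipf's law: freq(rank) = f1 / rank
f1 = 3970, rank = 47
freq = 3970 / 47
GCD(3970, 47) = 1
Simplified: 3970/47

3970/47


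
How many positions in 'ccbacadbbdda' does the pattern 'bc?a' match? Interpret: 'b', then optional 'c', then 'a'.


Pattern: bc?a means 'b', then optional 'c', then 'a'.
Scanning 'ccbacadbbdda' position-by-position:
  Pos 0: window 'ccb' -> no
  Pos 1: window 'cba' -> no
  Pos 2: window 'bac' -> MATCH
  Pos 3: window 'aca' -> no
  Pos 4: window 'cad' -> no
  Pos 5: window 'adb' -> no
  Pos 6: window 'dbb' -> no
  Pos 7: window 'bbd' -> no
  Pos 8: window 'bdd' -> no
  Pos 9: window 'dda' -> no
  Pos 10: window 'da' -> no
  Pos 11: window 'a' -> no
Total matches: 1

1


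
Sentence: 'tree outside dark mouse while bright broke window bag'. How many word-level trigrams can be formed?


Word trigrams from [9] words:
  Trigram 1: (tree outside dark)
  Trigram 2: (outside dark mouse)
  Trigram 3: (dark mouse while)
  Trigram 4: (mouse while bright)
  Trigram 5: (while bright broke)
  Trigram 6: (bright broke window)
  Trigram 7: (broke window bag)
Total word trigrams: 9 - 2 = 7

7


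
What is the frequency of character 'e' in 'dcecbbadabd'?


Scanning 'dcecbbadabd' for 'e':
  Position 2: 'e' -> MATCH (count: 1)
Total occurrences of 'e': 1

1


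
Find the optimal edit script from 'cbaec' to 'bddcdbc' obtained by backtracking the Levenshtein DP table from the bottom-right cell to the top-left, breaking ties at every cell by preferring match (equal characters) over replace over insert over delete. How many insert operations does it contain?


Edit distance = 6. Backtracking from cell (5, 7) with preference match > replace > insert > delete,
then listing the resulting alignment 'cbaec' -> 'bddcdbc' left to right:
  Step 1: insert 'b' [insertion #1]
  Step 2: insert 'd' [insertion #2]
  Step 3: replace c->d
  Step 4: replace b->c
  Step 5: replace a->d
  Step 6: replace e->b
  Step 7: keep 'c'
Total insertions: 2

2


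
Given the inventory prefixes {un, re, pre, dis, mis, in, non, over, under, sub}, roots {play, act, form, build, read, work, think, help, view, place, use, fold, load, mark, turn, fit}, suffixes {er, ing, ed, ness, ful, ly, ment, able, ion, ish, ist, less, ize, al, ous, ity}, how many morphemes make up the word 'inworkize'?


Segmenting 'inworkize' against the inventory:
  'in' -> prefix (morpheme 1)
  'work' -> root (morpheme 2)
  'ize' -> suffix (morpheme 3)
Total morphemes: 3

3


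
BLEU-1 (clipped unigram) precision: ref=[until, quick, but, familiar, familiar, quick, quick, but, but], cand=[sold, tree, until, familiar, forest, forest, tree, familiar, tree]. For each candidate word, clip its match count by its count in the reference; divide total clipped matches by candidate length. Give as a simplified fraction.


Reference word counts: {'but': 3, 'familiar': 2, 'quick': 3, 'until': 1}
Checking each candidate word (with clipping):
  'sold' -> not in reference -> no match (matches: 0)
  'tree' -> not in reference -> no match (matches: 0)
  'until' -> in reference (ref count 1, used 1/1) -> match (matches: 1)
  'familiar' -> in reference (ref count 2, used 1/2) -> match (matches: 2)
  'forest' -> not in reference -> no match (matches: 2)
  'forest' -> not in reference -> no match (matches: 2)
  'tree' -> not in reference -> no match (matches: 2)
  'familiar' -> in reference (ref count 2, used 2/2) -> match (matches: 3)
  'tree' -> not in reference -> no match (matches: 3)
Clipped matches: 3, Candidate length: 9
Precision = 3/9 = 1/3

1/3


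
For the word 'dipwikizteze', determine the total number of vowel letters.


Scanning each character of 'dipwikizteze':
  Position 1: 'd' -> consonant (running count: 0)
  Position 2: 'i' -> vowel (running count: 1)
  Position 3: 'p' -> consonant (running count: 1)
  Position 4: 'w' -> consonant (running count: 1)
  Position 5: 'i' -> vowel (running count: 2)
  Position 6: 'k' -> consonant (running count: 2)
  Position 7: 'i' -> vowel (running count: 3)
  Position 8: 'z' -> consonant (running count: 3)
  Position 9: 't' -> consonant (running count: 3)
  Position 10: 'e' -> vowel (running count: 4)
  Position 11: 'z' -> consonant (running count: 4)
  Position 12: 'e' -> vowel (running count: 5)
Total vowels: 5

5


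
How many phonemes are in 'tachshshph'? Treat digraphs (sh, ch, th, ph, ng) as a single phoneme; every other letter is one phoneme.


Parsing 'tachshshph' greedily, digraphs first:
  't' -> consonant phoneme (phonemes so far: 1)
  'a' -> vowel phoneme (phonemes so far: 2)
  'ch' -> digraph (1 consonant phoneme) (phonemes so far: 3)
  'sh' -> digraph (1 consonant phoneme) (phonemes so far: 4)
  'sh' -> digraph (1 consonant phoneme) (phonemes so far: 5)
  'ph' -> digraph (1 consonant phoneme) (phonemes so far: 6)
Total phonemes: 6

6


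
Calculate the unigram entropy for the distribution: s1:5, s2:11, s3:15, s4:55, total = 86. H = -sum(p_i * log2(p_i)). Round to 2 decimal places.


Computing entropy H = -sum(p_i * log2(p_i)):
  s1: p = 5/86 = 0.0581, -p*log2(p) = 0.2386
  s2: p = 11/86 = 0.1279, -p*log2(p) = 0.3795
  s3: p = 15/86 = 0.1744, -p*log2(p) = 0.4394
  s4: p = 55/86 = 0.6395, -p*log2(p) = 0.4124
H = sum of terms = 1.4699
Rounded to 2 decimals: 1.47

1.47


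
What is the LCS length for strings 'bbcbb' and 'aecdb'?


DP table for LCS of 'bbcbb' and 'aecdb':
       a  e  c  d  b
    0  0  0  0  0  0
  b 0  0  0  0  0  1
  b 0  0  0  0  0  1
  c 0  0  0  1  1  1
  b 0  0  0  1  1  2
  b 0  0  0  1  1  2
LCS: 'cb'
LCS length = 2

2


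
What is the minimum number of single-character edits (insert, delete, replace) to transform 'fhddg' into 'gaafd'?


Building DP table for s1='fhddg' (len 5) and s2='gaafd' (len 5):
       g  a  a  f  d
    0  1  2  3  4  5
  f 1  1  2  3  3  4
  h 2  2  2  3  4  4
  d 3  3  3  3  4  4
  d 4  4  4  4  4  4
  g 5  4  5  5  5  5
Edit distance = dp[5][5] = 5

5


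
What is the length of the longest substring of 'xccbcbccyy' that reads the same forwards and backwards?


Scanning 'xccbcbccyy' for palindromic substrings.
Substring at positions 1-7: 'ccbcbcc'.
Check: reverse('ccbcbcc') = 'ccbcbcc' -> palindrome confirmed.
Neighbouring characters ('x' / 'y') break symmetry, so it cannot extend further.
No longer palindromic substring exists; longest length = 7

7


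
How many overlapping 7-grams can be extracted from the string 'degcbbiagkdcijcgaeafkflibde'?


String 'degcbbiagkdcijcgaeafkflibde' has length L = 27.
Number of overlapping n-grams = L - n + 1
Substituting: 27 - 7 + 1 = 21

21


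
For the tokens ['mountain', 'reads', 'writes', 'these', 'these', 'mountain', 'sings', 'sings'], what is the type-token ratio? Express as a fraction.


Tokens: 8
Unique types: ('mountain', 'reads', 'sings', 'these', 'writes') = 5
TTR = 5/8
Already in lowest terms.

5/8


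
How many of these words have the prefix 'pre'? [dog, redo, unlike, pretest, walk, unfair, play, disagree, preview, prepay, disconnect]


Checking each word for prefix 'pre':
  'dog' -> no (count: 0)
  'redo' -> no (count: 0)
  'unlike' -> no (count: 0)
  'pretest' -> YES, starts with 'pre' (count: 1)
  'walk' -> no (count: 1)
  'unfair' -> no (count: 1)
  'play' -> no (count: 1)
  'disagree' -> no (count: 1)
  'preview' -> YES, starts with 'pre' (count: 2)
  'prepay' -> YES, starts with 'pre' (count: 3)
  'disconnect' -> no (count: 3)
Total with prefix 'pre': 3

3


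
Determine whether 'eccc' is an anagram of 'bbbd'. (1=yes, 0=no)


Sort characters of 'eccc': 'ccce'
Sort characters of 'bbbd': 'bbbd'
Sorted forms differ -> they are NOT anagrams
Result: 0

0


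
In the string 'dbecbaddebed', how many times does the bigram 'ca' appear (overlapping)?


Scanning 'dbecbaddebed' for bigram 'ca':
  Position 0: 'db' -> no
  Position 1: 'be' -> no
  Position 2: 'ec' -> no
  Position 3: 'cb' -> no
  Position 4: 'ba' -> no
  Position 5: 'ad' -> no
  Position 6: 'dd' -> no
  Position 7: 'de' -> no
  Position 8: 'eb' -> no
  Position 9: 'be' -> no
  Position 10: 'ed' -> no
Total matches: 0

0


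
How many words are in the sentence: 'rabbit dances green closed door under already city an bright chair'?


Counting words by splitting on spaces:
  Word 1: 'rabbit'
  Word 2: 'dances'
  Word 3: 'green'
  Word 4: 'closed'
  Word 5: 'door'
  Word 6: 'under'
  Word 7: 'already'
  Word 8: 'city'
  Word 9: 'an'
  Word 10: 'bright'
  Word 11: 'chair'
Total words: 11

11


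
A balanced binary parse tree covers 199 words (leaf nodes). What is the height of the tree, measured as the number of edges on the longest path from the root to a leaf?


In a balanced binary tree with n leaves the deepest leaf is ceil(log2(n)) edges below the root.
log2(199) = 7.6366
ceil(7.6366) = 8
height (edges) = 8

8


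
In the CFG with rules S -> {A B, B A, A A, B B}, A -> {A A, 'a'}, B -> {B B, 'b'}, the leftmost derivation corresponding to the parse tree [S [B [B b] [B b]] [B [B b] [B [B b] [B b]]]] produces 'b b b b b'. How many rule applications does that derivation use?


Every bracketed nonterminal node [X ...] in the tree is produced by exactly one rule application.
Reading the tree off as a leftmost derivation:
  Step 1: S  =>  B B   (applied S -> B B)
  Step 2: B B  =>  B B B   (applied B -> B B)
  Step 3: B B B  =>  b B B   (applied B -> b)
  Step 4: b B B  =>  b b B   (applied B -> b)
  Step 5: b b B  =>  b b B B   (applied B -> B B)
  Step 6: b b B B  =>  b b b B   (applied B -> b)
  Step 7: b b b B  =>  b b b B B   (applied B -> B B)
  Step 8: b b b B B  =>  b b b b B   (applied B -> b)
  Step 9: b b b b B  =>  b b b b b   (applied B -> b)
Final yield: b b b b b
Total rewrite steps: 9

9


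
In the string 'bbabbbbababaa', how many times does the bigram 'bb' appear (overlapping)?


Scanning 'bbabbbbababaa' for bigram 'bb':
  Position 0: 'bb' -> MATCH
  Position 1: 'ba' -> no
  Position 2: 'ab' -> no
  Position 3: 'bb' -> MATCH
  Position 4: 'bb' -> MATCH
  Position 5: 'bb' -> MATCH
  Position 6: 'ba' -> no
  Position 7: 'ab' -> no
  Position 8: 'ba' -> no
  Position 9: 'ab' -> no
  Position 10: 'ba' -> no
  Position 11: 'aa' -> no
Total matches: 4

4


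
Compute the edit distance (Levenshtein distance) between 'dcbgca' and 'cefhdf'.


Building DP table for s1='dcbgca' (len 6) and s2='cefhdf' (len 6):
       c  e  f  h  d  f
    0  1  2  3  4  5  6
  d 1  1  2  3  4  4  5
  c 2  1  2  3  4  5  5
  b 3  2  2  3  4  5  6
  g 4  3  3  3  4  5  6
  c 5  4  4  4  4  5  6
  a 6  5  5  5  5  5  6
Edit distance = dp[6][6] = 6

6


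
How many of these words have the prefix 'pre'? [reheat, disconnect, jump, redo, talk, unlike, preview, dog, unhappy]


Checking each word for prefix 'pre':
  'reheat' -> no (count: 0)
  'disconnect' -> no (count: 0)
  'jump' -> no (count: 0)
  'redo' -> no (count: 0)
  'talk' -> no (count: 0)
  'unlike' -> no (count: 0)
  'preview' -> YES, starts with 'pre' (count: 1)
  'dog' -> no (count: 1)
  'unhappy' -> no (count: 1)
Total with prefix 'pre': 1

1


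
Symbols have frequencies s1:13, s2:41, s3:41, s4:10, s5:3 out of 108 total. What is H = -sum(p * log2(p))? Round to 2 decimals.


Computing entropy H = -sum(p_i * log2(p_i)):
  s1: p = 13/108 = 0.1204, -p*log2(p) = 0.3677
  s2: p = 41/108 = 0.3796, -p*log2(p) = 0.5305
  s3: p = 41/108 = 0.3796, -p*log2(p) = 0.5305
  s4: p = 10/108 = 0.0926, -p*log2(p) = 0.3179
  s5: p = 3/108 = 0.0278, -p*log2(p) = 0.1436
H = sum of terms = 1.8902
Rounded to 2 decimals: 1.89

1.89


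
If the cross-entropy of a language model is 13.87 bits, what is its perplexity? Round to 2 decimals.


Perplexity formula: PP = 2^H
H = 13.87
PP = 2^13.87
Decompose: 2^13.87 = 2^13 * 2^0.87
2^13 = 8192, 2^0.87 ~ 1.8276629
PP ~ 8192 * 1.8276629 = 14972.2144768
Rounded to 2 decimals: 14972.21

14972.21


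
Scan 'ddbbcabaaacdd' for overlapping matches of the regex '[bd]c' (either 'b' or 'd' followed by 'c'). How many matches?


Pattern: [bd]c means either 'b' or 'd' followed by 'c'.
Scanning 'ddbbcabaaacdd' position-by-position:
  Pos 0: window 'dd' -> no
  Pos 1: window 'db' -> no
  Pos 2: window 'bb' -> no
  Pos 3: window 'bc' -> MATCH
  Pos 4: window 'ca' -> no
  Pos 5: window 'ab' -> no
  Pos 6: window 'ba' -> no
  Pos 7: window 'aa' -> no
  Pos 8: window 'aa' -> no
  Pos 9: window 'ac' -> no
  Pos 10: window 'cd' -> no
  Pos 11: window 'dd' -> no
  Pos 12: window 'd' -> no
Total matches: 1

1


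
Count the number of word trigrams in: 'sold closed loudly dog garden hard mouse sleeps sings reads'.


Word trigrams from [10] words:
  Trigram 1: (sold closed loudly)
  Trigram 2: (closed loudly dog)
  Trigram 3: (loudly dog garden)
  Trigram 4: (dog garden hard)
  Trigram 5: (garden hard mouse)
  Trigram 6: (hard mouse sleeps)
  Trigram 7: (mouse sleeps sings)
  Trigram 8: (sleeps sings reads)
Total word trigrams: 10 - 2 = 8

8


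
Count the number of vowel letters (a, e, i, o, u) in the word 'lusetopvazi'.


Scanning each character of 'lusetopvazi':
  Position 1: 'l' -> consonant (running count: 0)
  Position 2: 'u' -> vowel (running count: 1)
  Position 3: 's' -> consonant (running count: 1)
  Position 4: 'e' -> vowel (running count: 2)
  Position 5: 't' -> consonant (running count: 2)
  Position 6: 'o' -> vowel (running count: 3)
  Position 7: 'p' -> consonant (running count: 3)
  Position 8: 'v' -> consonant (running count: 3)
  Position 9: 'a' -> vowel (running count: 4)
  Position 10: 'z' -> consonant (running count: 4)
  Position 11: 'i' -> vowel (running count: 5)
Total vowels: 5

5
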